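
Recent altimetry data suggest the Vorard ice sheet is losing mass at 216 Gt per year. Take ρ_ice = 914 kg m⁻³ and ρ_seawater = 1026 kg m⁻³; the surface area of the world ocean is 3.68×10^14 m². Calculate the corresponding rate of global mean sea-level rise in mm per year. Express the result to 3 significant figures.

ρ_w = 1026 kg m⁻³. Annual water volume added = 216 Gt / ρ_w = 2.160×10^14 kg / 1026 kg m⁻³ = 2.105×10^11 m³.
Δh per year = 2.105×10^11 / 3.68×10^14 = 5.72×10^-4 m = 0.572 mm.

≈ 0.572 mm/yr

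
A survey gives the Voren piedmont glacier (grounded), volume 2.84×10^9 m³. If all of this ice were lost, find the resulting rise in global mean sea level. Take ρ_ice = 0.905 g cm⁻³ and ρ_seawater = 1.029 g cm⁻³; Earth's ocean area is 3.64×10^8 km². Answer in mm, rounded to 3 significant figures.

Voren: 2.84×10^9 m³ × (905/1029) = 2.498×10^9 m³ of water.
Spread over 3.64×10^14 m² of ocean, Δh = 2.498×10^9 / 3.64×10^14 = 6.86×10^-6 m = 6.86×10^-3 mm.

≈ 6.86×10^-3 mm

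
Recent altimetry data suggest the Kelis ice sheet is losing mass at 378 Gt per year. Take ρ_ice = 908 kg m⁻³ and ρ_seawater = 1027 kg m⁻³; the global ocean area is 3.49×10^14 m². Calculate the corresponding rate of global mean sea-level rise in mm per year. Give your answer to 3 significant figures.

≈ 1.05 mm/yr

ρ_w = 1027 kg m⁻³. Annual water volume added = 378 Gt / ρ_w = 3.780×10^14 kg / 1027 kg m⁻³ = 3.681×10^11 m³.
Δh per year = 3.681×10^11 / 3.49×10^14 = 1.05×10^-3 m = 1.05 mm.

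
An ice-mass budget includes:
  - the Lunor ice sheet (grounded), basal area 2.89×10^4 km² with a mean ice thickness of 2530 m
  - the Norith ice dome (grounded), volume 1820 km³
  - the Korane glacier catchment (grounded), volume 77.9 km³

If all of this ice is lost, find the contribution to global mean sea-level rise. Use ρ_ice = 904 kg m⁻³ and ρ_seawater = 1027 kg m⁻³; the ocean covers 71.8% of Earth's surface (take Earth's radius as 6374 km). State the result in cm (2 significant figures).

Lunor: ice volume = 2.89×10^4 km² × 2530 m = 7.312×10^4 km³; 7.312×10^4 × (904/1027) = 6.436×10^4 km³ of water.
Norith: 1820 km³ × (904/1027) = 1602 km³ of water.
Korane: 77.9 km³ × (904/1027) = 68.57 km³ of water.
Total added water ≈ 6.603×10^13 m³ over 3.67×10^14 m² → Δh = 0.180 m = 18 cm.

≈ 18 cm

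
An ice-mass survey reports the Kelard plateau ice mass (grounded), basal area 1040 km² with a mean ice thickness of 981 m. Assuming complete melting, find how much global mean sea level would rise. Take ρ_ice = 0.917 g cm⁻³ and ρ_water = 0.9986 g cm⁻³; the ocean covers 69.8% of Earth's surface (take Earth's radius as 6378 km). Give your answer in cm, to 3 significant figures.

Kelard: ice volume = 1040 km² × 981 m = 1020 km³; 1020 × (917/998.6) = 936.9 km³ of water.
Spread over 3.57×10^14 m² of ocean, Δh = 9.369×10^11 / 3.57×10^14 = 2.63×10^-3 m = 0.263 cm.

≈ 0.263 cm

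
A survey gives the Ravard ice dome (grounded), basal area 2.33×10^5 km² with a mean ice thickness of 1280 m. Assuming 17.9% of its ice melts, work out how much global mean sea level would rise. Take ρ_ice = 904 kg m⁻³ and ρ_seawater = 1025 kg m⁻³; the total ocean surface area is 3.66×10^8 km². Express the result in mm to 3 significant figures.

≈ 129 mm

Ravard: ice volume = 2.33×10^5 km² × 1280 m = 2.982×10^5 km³; 0.179 × 2.982×10^5 × (904/1025) = 4.708×10^4 km³ of water.
Spread over 3.66×10^14 m² of ocean, Δh = 4.708×10^13 / 3.66×10^14 = 0.129 m = 129 mm.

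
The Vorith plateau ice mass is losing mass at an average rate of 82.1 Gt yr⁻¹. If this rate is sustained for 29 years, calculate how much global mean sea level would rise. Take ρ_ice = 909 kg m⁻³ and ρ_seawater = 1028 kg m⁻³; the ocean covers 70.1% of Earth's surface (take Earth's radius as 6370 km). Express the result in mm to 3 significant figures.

Total mass lost = 82.1 Gt/yr × 29 yr = 2381 Gt = 2.381×10^15 kg.
ρ_w = 1028 kg m⁻³, so water volume = 2.381×10^15 / 1028 = 2.316×10^12 m³.
Δh = 2.316×10^12 / 3.57×10^14 = 6.48×10^-3 m = 6.48 mm.

≈ 6.48 mm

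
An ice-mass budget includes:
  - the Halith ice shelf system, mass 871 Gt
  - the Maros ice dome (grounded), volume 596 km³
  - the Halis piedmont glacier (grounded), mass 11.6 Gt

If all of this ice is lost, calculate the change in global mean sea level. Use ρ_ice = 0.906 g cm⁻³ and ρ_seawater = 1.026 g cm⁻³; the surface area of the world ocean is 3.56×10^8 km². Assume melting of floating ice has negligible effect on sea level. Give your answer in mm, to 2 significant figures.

≈ 1.5 mm

The Halith ice shelf system is floating and already displaces its own weight of water, so its melt adds essentially nothing to sea level.
Maros: 596 km³ × (906/1026) = 526.3 km³ of water.
Halis: 11.6 Gt = 1.160×10^13 kg; dividing by ρ_w = 1.026 g cm⁻³ = 1026 kg m⁻³ gives 1.131×10^10 m³ of water.
Total added water ≈ 5.376×10^11 m³ over 3.56×10^14 m² → Δh = 1.51×10^-3 m = 1.5 mm.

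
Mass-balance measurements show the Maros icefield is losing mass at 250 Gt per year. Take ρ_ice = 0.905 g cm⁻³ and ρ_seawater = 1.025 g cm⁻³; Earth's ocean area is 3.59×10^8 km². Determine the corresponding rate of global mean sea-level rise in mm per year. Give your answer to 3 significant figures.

ρ_w = 1.025 g cm⁻³ = 1025 kg m⁻³. Annual water volume added = 250 Gt / ρ_w = 2.500×10^14 kg / 1025 kg m⁻³ = 2.439×10^11 m³.
Δh per year = 2.439×10^11 / 3.59×10^14 = 6.79×10^-4 m = 0.679 mm.

≈ 0.679 mm/yr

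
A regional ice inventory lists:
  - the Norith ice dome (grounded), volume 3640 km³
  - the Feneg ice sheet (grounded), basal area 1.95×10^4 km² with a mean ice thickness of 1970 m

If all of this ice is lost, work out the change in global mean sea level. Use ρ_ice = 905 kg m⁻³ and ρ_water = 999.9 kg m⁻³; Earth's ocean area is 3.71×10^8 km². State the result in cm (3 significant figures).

≈ 10.3 cm

Norith: 3640 km³ × (905/999.9) = 3295 km³ of water.
Feneg: ice volume = 1.95×10^4 km² × 1970 m = 3.842×10^4 km³; 3.842×10^4 × (905/999.9) = 3.477×10^4 km³ of water.
Total added water ≈ 3.806×10^13 m³ over 3.71×10^14 m² → Δh = 0.103 m = 10.3 cm.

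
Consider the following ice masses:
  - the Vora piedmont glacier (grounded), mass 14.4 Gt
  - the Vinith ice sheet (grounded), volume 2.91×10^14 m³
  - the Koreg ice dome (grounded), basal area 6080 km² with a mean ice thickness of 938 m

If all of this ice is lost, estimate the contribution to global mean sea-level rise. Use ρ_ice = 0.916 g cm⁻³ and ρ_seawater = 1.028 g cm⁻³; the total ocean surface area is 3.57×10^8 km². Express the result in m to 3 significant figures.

≈ 0.741 m

Vora: 14.4 Gt = 1.440×10^13 kg; dividing by ρ_w = 1.028 g cm⁻³ = 1028 kg m⁻³ gives 1.401×10^10 m³ of water.
Vinith: 2.91×10^14 m³ × (916/1028) = 2.593×10^14 m³ of water.
Koreg: ice volume = 6080 km² × 938 m = 5703 km³; 5703 × (916/1028) = 5082 km³ of water.
Total added water ≈ 2.644×10^14 m³ over 3.57×10^14 m² → Δh = 0.741 m.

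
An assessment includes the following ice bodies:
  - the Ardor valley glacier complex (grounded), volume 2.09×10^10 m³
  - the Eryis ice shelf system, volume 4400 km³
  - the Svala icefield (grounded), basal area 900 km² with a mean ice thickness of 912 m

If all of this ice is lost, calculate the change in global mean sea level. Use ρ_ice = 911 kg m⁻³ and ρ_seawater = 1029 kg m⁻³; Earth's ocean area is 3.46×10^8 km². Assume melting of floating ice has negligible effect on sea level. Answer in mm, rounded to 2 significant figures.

Ardor: 2.09×10^10 m³ × (911/1029) = 1.850×10^10 m³ of water.
The Eryis ice shelf system is floating and already displaces its own weight of water, so its melt adds essentially nothing to sea level.
Svala: ice volume = 900 km² × 912 m = 820.8 km³; 820.8 × (911/1029) = 726.7 km³ of water.
Total added water ≈ 7.452×10^11 m³ over 3.46×10^14 m² → Δh = 2.15×10^-3 m = 2.2 mm.

≈ 2.2 mm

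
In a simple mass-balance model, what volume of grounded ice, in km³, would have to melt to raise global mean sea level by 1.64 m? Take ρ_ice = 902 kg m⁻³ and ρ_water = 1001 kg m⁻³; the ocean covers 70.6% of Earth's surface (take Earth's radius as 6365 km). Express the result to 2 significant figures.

≈ 6.5×10^5 km³

Required water volume = Δh × A = 1.64 m × 3.59×10^14 m² = 5.895×10^14 m³ = 5.895×10^5 km³.
Ice volume = water volume × ρ_w/ρ_ice = 5.895×10^5 × 1001/902 = 6.5×10^5 km³.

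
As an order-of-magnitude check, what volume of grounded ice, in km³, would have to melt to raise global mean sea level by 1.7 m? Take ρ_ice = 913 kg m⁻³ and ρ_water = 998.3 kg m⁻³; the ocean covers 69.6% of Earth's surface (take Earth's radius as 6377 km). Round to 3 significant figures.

≈ 6.61×10^5 km³

Required water volume = Δh × A = 1.7 m × 3.56×10^14 m² = 6.046×10^14 m³ = 6.046×10^5 km³.
Ice volume = water volume × ρ_w/ρ_ice = 6.046×10^5 × 998.3/913 = 6.61×10^5 km³.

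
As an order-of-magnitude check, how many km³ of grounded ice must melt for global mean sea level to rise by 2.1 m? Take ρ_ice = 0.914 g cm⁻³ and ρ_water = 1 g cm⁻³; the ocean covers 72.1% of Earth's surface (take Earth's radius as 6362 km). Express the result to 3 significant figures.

≈ 8.43×10^5 km³

Required water volume = Δh × A = 2.1 m × 3.67×10^14 m² = 7.701×10^14 m³ = 7.701×10^5 km³.
Ice volume = water volume × ρ_w/ρ_ice = 7.701×10^5 × 1000/914 = 8.43×10^5 km³.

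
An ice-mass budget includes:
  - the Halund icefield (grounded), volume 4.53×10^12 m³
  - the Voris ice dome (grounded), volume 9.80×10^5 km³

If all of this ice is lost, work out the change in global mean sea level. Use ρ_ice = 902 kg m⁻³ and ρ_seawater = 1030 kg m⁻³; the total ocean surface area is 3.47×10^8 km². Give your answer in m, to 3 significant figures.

≈ 2.48 m

Halund: 4.53×10^12 m³ × (902/1030) = 3.967×10^12 m³ of water.
Voris: 9.80×10^5 km³ × (902/1030) = 8.582×10^5 km³ of water.
Total added water ≈ 8.622×10^14 m³ over 3.47×10^14 m² → Δh = 2.48 m.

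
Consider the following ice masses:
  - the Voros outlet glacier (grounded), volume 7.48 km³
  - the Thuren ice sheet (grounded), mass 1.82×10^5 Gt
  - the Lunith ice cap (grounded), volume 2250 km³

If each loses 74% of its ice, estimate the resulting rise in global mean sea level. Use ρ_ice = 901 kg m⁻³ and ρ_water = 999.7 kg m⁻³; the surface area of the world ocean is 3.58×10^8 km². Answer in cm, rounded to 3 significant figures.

≈ 38.1 cm

Voros: 0.74 × 7.48 km³ × (901/999.7) = 4.989 km³ of water.
Thuren: 0.74 × 1.82×10^5 Gt = 1.347×10^17 kg; dividing by ρ_w = 999.7 kg m⁻³ gives 1.347×10^14 m³ of water.
Lunith: 0.74 × 2250 km³ × (901/999.7) = 1501 km³ of water.
Total added water ≈ 1.362×10^14 m³ over 3.58×10^14 m² → Δh = 0.381 m = 38.1 cm.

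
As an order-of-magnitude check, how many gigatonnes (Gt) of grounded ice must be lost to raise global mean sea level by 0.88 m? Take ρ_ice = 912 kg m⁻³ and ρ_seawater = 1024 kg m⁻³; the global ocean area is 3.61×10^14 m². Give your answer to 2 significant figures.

≈ 3.3×10^5 Gt

Required water volume = Δh × A = 0.88 m × 3.61×10^14 m² = 3.177×10^14 m³.
ρ_w = 1024 kg m⁻³, so the mass of water = 3.177×10^14 m³ × 1024 kg m⁻³ = 3.253×10^17 kg = 3.3×10^5 Gt (and the same mass of ice, by conservation).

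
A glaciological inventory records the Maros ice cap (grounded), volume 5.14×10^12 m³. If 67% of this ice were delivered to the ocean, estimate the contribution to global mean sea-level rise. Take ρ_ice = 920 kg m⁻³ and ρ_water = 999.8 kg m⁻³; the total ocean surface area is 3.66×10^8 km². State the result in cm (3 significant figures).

Maros: 0.67 × 5.14×10^12 m³ × (920/999.8) = 3.169×10^12 m³ of water.
Spread over 3.66×10^14 m² of ocean, Δh = 3.169×10^12 / 3.66×10^14 = 8.66×10^-3 m = 0.866 cm.

≈ 0.866 cm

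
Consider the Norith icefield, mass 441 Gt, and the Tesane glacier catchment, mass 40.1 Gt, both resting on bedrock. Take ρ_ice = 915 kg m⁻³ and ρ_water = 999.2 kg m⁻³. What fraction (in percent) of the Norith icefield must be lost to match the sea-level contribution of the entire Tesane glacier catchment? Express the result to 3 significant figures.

≈ 9.09 %

Equal sea-level rise means equal mass of meltwater, i.e. equal mass of ice lost.
Ice mass of Tesane: 4.010×10^13 kg; ice mass of Norith: 4.410×10^14 kg.
Fraction required = 4.010×10^13 / 4.410×10^14 = 0.0909 → 9.09 %.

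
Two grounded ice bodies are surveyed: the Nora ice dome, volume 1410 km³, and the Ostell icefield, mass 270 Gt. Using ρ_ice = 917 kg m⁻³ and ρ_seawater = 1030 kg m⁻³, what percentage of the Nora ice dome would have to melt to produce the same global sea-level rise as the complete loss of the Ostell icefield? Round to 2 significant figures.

≈ 21 %

Equal sea-level rise means equal mass of meltwater, i.e. equal mass of ice lost.
Ice mass of Ostell: 2.700×10^14 kg; ice mass of Nora: 1.293×10^15 kg.
Fraction required = 2.700×10^14 / 1.293×10^15 = 0.209 → 21 %.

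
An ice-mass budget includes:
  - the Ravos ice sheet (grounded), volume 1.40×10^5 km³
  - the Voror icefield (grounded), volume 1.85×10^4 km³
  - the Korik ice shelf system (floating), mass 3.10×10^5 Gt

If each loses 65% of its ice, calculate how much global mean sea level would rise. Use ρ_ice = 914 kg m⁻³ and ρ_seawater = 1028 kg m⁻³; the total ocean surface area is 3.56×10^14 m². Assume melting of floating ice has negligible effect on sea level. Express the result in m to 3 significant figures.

Ravos: 0.65 × 1.40×10^5 km³ × (914/1028) = 8.091×10^4 km³ of water.
Voror: 0.65 × 1.85×10^4 km³ × (914/1028) = 1.069×10^4 km³ of water.
The Korik ice shelf system is floating and already displaces its own weight of water, so its melt adds essentially nothing to sea level.
Total added water ≈ 9.160×10^13 m³ over 3.56×10^14 m² → Δh = 0.257 m.

≈ 0.257 m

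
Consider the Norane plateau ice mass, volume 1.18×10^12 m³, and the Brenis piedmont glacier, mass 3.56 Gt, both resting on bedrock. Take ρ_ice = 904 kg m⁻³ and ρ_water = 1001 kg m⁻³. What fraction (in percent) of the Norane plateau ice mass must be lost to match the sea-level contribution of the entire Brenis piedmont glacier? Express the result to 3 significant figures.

Equal sea-level rise means equal mass of meltwater, i.e. equal mass of ice lost.
Ice mass of Brenis: 3.560×10^12 kg; ice mass of Norane: 1.067×10^15 kg.
Fraction required = 3.560×10^12 / 1.067×10^15 = 3.34×10^-3 → 0.334 %.

≈ 0.334 %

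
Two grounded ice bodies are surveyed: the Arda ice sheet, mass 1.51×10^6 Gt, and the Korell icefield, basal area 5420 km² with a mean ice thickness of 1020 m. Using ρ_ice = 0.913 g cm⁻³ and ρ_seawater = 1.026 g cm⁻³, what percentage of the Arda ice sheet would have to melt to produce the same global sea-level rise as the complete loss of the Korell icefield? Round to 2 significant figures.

≈ 0.33 %

Equal sea-level rise means equal mass of meltwater, i.e. equal mass of ice lost.
Ice mass of Korell: 5.047×10^15 kg; ice mass of Arda: 1.510×10^18 kg.
Fraction required = 5.047×10^15 / 1.510×10^18 = 3.34×10^-3 → 0.33 %.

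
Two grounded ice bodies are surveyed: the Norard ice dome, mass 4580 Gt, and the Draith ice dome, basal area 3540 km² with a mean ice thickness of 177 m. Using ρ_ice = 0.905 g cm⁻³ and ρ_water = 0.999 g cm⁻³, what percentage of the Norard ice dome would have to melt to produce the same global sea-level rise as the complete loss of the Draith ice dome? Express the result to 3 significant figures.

≈ 12.4 %

Equal sea-level rise means equal mass of meltwater, i.e. equal mass of ice lost.
Ice mass of Draith: 5.671×10^14 kg; ice mass of Norard: 4.580×10^15 kg.
Fraction required = 5.671×10^14 / 4.580×10^15 = 0.124 → 12.4 %.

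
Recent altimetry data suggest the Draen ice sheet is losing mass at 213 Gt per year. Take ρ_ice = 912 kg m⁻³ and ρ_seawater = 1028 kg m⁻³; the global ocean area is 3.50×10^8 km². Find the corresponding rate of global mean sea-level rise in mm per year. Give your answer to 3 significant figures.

≈ 0.592 mm/yr

ρ_w = 1028 kg m⁻³. Annual water volume added = 213 Gt / ρ_w = 2.130×10^14 kg / 1028 kg m⁻³ = 2.072×10^11 m³.
Δh per year = 2.072×10^11 / 3.50×10^14 = 5.92×10^-4 m = 0.592 mm.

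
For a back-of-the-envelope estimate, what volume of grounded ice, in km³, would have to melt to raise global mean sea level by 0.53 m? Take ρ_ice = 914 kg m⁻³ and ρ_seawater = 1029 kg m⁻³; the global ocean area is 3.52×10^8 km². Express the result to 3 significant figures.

Required water volume = Δh × A = 0.53 m × 3.52×10^14 m² = 1.866×10^14 m³ = 1.866×10^5 km³.
Ice volume = water volume × ρ_w/ρ_ice = 1.866×10^5 × 1029/914 = 2.10×10^5 km³.

≈ 2.10×10^5 km³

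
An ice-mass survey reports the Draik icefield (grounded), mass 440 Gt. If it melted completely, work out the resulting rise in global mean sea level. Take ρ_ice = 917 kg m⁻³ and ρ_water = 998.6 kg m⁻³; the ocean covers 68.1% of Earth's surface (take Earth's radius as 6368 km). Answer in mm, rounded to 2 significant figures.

Draik: 440 Gt = 4.400×10^14 kg; dividing by ρ_w = 998.6 kg m⁻³ gives 4.406×10^11 m³ of water.
Spread over 3.47×10^14 m² of ocean, Δh = 4.406×10^11 / 3.47×10^14 = 1.27×10^-3 m = 1.3 mm.

≈ 1.3 mm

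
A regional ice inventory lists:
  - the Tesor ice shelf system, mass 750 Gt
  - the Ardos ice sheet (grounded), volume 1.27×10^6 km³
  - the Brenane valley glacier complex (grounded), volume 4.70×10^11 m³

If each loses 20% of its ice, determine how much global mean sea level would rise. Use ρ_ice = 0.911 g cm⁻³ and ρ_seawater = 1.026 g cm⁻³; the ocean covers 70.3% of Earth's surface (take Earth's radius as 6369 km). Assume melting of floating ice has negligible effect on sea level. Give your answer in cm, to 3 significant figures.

≈ 63.0 cm

The Tesor ice shelf system is floating and already displaces its own weight of water, so its melt adds essentially nothing to sea level.
Ardos: 0.2 × 1.27×10^6 km³ × (911/1026) = 2.255×10^5 km³ of water.
Brenane: 0.2 × 4.70×10^11 m³ × (911/1026) = 8.346×10^10 m³ of water.
Total added water ≈ 2.256×10^14 m³ over 3.58×10^14 m² → Δh = 0.630 m = 63.0 cm.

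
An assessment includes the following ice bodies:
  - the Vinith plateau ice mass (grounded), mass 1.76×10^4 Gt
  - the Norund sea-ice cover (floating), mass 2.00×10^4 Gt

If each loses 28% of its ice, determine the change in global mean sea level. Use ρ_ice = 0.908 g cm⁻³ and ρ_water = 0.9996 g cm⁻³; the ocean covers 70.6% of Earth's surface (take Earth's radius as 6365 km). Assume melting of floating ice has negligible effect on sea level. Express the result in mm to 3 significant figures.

≈ 13.7 mm

Vinith: 0.28 × 1.76×10^4 Gt = 4.928×10^15 kg; dividing by ρ_w = 0.9996 g cm⁻³ = 999.6 kg m⁻³ gives 4.930×10^12 m³ of water.
The Norund sea-ice cover is floating and already displaces its own weight of water, so its melt adds essentially nothing to sea level.
Total added water ≈ 4.930×10^12 m³ over 3.59×10^14 m² → Δh = 0.0137 m = 13.7 mm.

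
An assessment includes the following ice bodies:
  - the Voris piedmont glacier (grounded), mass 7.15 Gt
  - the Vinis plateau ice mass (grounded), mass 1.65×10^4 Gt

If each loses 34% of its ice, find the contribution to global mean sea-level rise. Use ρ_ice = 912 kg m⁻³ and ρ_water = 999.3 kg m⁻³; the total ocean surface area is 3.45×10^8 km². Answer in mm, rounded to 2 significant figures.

Voris: 0.34 × 7.15 Gt = 2.431×10^12 kg; dividing by ρ_w = 999.3 kg m⁻³ gives 2.433×10^9 m³ of water.
Vinis: 0.34 × 1.65×10^4 Gt = 5.610×10^15 kg; dividing by ρ_w = 999.3 kg m⁻³ gives 5.614×10^12 m³ of water.
Total added water ≈ 5.616×10^12 m³ over 3.45×10^14 m² → Δh = 0.0163 m = 16 mm.

≈ 16 mm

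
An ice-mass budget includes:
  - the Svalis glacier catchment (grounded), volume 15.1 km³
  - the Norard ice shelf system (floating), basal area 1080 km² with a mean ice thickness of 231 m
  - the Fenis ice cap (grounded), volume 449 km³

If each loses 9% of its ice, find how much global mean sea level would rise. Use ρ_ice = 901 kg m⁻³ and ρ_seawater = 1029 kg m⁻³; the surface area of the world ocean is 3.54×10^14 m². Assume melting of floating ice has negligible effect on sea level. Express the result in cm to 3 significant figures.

Svalis: 0.09 × 15.1 km³ × (901/1029) = 1.190 km³ of water.
The Norard ice shelf system is floating and already displaces its own weight of water, so its melt adds essentially nothing to sea level.
Fenis: 0.09 × 449 km³ × (901/1029) = 35.38 km³ of water.
Total added water ≈ 3.657×10^10 m³ over 3.54×10^14 m² → Δh = 1.03×10^-4 m = 0.0103 cm.

≈ 0.0103 cm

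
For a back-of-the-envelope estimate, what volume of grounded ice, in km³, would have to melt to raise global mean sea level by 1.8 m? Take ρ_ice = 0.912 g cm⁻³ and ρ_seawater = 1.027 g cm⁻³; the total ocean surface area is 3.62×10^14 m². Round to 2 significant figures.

Required water volume = Δh × A = 1.8 m × 3.62×10^14 m² = 6.516×10^14 m³ = 6.516×10^5 km³.
Ice volume = water volume × ρ_w/ρ_ice = 6.516×10^5 × 1027/912 = 7.3×10^5 km³.

≈ 7.3×10^5 km³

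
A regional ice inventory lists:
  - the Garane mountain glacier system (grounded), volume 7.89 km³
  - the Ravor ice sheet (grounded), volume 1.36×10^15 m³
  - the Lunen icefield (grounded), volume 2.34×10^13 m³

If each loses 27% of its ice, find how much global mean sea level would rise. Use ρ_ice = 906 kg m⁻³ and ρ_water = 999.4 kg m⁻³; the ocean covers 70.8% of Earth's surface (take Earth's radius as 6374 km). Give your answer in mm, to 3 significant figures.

≈ 937 mm

Garane: 0.27 × 7.89 km³ × (906/999.4) = 1.931 km³ of water.
Ravor: 0.27 × 1.36×10^15 m³ × (906/999.4) = 3.329×10^14 m³ of water.
Lunen: 0.27 × 2.34×10^13 m³ × (906/999.4) = 5.728×10^12 m³ of water.
Total added water ≈ 3.386×10^14 m³ over 3.61×10^14 m² → Δh = 0.937 m = 937 mm.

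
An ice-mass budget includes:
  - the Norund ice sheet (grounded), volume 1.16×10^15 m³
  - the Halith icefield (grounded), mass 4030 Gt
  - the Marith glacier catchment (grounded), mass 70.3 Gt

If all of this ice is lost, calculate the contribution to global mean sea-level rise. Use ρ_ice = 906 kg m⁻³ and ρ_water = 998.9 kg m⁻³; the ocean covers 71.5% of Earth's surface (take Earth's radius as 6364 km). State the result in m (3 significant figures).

Norund: 1.16×10^15 m³ × (906/998.9) = 1.052×10^15 m³ of water.
Halith: 4030 Gt = 4.030×10^15 kg; dividing by ρ_w = 998.9 kg m⁻³ gives 4.034×10^12 m³ of water.
Marith: 70.3 Gt = 7.030×10^13 kg; dividing by ρ_w = 998.9 kg m⁻³ gives 7.038×10^10 m³ of water.
Total added water ≈ 1.056×10^15 m³ over 3.64×10^14 m² → Δh = 2.90 m.

≈ 2.90 m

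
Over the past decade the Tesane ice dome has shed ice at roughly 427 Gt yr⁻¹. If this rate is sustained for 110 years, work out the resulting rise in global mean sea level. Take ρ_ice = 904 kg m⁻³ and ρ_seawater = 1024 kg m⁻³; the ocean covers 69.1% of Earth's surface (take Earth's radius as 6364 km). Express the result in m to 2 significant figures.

Total mass lost = 427 Gt/yr × 110 yr = 4.697×10^4 Gt = 4.697×10^16 kg.
ρ_w = 1024 kg m⁻³, so water volume = 4.697×10^16 / 1024 = 4.587×10^13 m³.
Δh = 4.587×10^13 / 3.52×10^14 = 0.130 m.

≈ 0.13 m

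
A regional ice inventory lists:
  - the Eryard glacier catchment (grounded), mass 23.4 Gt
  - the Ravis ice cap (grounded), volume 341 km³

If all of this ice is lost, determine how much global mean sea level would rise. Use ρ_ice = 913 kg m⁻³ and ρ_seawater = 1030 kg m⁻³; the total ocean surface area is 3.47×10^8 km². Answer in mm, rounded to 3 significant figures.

≈ 0.937 mm

Eryard: 23.4 Gt = 2.340×10^13 kg; dividing by ρ_w = 1030 kg m⁻³ gives 2.272×10^10 m³ of water.
Ravis: 341 km³ × (913/1030) = 302.3 km³ of water.
Total added water ≈ 3.250×10^11 m³ over 3.47×10^14 m² → Δh = 9.37×10^-4 m = 0.937 mm.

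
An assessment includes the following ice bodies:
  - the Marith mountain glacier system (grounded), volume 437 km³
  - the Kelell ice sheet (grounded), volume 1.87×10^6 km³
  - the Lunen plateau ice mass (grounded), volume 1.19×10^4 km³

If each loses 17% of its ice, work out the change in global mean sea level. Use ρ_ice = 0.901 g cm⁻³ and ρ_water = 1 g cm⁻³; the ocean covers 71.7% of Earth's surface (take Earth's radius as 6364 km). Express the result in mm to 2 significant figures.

≈ 790 mm

Marith: 0.17 × 437 km³ × (901/1000) = 66.94 km³ of water.
Kelell: 0.17 × 1.87×10^6 km³ × (901/1000) = 2.864×10^5 km³ of water.
Lunen: 0.17 × 1.19×10^4 km³ × (901/1000) = 1823 km³ of water.
Total added water ≈ 2.883×10^14 m³ over 3.65×10^14 m² → Δh = 0.790 m = 790 mm.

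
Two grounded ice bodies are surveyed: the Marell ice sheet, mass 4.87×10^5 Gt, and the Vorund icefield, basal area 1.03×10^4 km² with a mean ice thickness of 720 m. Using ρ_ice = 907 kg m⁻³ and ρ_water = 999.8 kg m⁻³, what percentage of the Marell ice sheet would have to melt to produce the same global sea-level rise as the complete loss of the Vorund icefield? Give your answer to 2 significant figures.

Equal sea-level rise means equal mass of meltwater, i.e. equal mass of ice lost.
Ice mass of Vorund: 6.726×10^15 kg; ice mass of Marell: 4.870×10^17 kg.
Fraction required = 6.726×10^15 / 4.870×10^17 = 0.0138 → 1.4 %.

≈ 1.4 %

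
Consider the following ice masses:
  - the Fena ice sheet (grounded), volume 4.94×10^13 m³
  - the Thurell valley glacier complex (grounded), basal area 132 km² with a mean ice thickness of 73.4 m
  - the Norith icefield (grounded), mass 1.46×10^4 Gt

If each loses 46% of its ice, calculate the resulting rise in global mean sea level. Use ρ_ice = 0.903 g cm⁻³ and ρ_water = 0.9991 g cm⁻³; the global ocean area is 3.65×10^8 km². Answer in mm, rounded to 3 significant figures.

≈ 74.7 mm

Fena: 0.46 × 4.94×10^13 m³ × (903/999.1) = 2.054×10^13 m³ of water.
Thurell: ice volume = 132 km² × 73.4 m = 9.689 km³; 0.46 × 9.689 × (903/999.1) = 4.028 km³ of water.
Norith: 0.46 × 1.46×10^4 Gt = 6.716×10^15 kg; dividing by ρ_w = 0.9991 g cm⁻³ = 999.1 kg m⁻³ gives 6.722×10^12 m³ of water.
Total added water ≈ 2.726×10^13 m³ over 3.65×10^14 m² → Δh = 0.0747 m = 74.7 mm.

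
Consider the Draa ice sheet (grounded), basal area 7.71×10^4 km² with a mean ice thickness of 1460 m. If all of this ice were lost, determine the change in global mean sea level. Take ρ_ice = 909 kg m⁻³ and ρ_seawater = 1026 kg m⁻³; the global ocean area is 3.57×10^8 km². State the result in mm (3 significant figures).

Draa: ice volume = 7.71×10^4 km² × 1460 m = 1.126×10^5 km³; 1.126×10^5 × (909/1026) = 9.973×10^4 km³ of water.
Spread over 3.57×10^14 m² of ocean, Δh = 9.973×10^13 / 3.57×10^14 = 0.279 m = 279 mm.

≈ 279 mm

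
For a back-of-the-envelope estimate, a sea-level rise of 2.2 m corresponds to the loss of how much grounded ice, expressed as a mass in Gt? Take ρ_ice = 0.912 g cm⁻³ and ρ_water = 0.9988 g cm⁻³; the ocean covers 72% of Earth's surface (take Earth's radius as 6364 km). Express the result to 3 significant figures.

Required water volume = Δh × A = 2.2 m × 3.66×10^14 m² = 8.062×10^14 m³.
ρ_w = 0.9988 g cm⁻³ = 998.8 kg m⁻³, so the mass of water = 8.062×10^14 m³ × 998.8 kg m⁻³ = 8.052×10^17 kg = 8.05×10^5 Gt (and the same mass of ice, by conservation).

≈ 8.05×10^5 Gt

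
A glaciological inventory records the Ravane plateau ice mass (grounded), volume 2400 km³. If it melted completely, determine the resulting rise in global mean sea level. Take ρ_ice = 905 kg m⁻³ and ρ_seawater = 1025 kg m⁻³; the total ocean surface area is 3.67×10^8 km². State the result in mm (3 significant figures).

≈ 5.77 mm

Ravane: 2400 km³ × (905/1025) = 2119 km³ of water.
Spread over 3.67×10^14 m² of ocean, Δh = 2.119×10^12 / 3.67×10^14 = 5.77×10^-3 m = 5.77 mm.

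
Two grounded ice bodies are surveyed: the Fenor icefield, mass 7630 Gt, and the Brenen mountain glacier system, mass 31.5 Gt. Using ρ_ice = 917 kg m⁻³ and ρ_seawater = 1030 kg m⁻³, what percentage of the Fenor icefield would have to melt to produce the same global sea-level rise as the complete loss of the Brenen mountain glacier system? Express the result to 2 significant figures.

Equal sea-level rise means equal mass of meltwater, i.e. equal mass of ice lost.
Ice mass of Brenen: 3.150×10^13 kg; ice mass of Fenor: 7.630×10^15 kg.
Fraction required = 3.150×10^13 / 7.630×10^15 = 4.13×10^-3 → 0.41 %.

≈ 0.41 %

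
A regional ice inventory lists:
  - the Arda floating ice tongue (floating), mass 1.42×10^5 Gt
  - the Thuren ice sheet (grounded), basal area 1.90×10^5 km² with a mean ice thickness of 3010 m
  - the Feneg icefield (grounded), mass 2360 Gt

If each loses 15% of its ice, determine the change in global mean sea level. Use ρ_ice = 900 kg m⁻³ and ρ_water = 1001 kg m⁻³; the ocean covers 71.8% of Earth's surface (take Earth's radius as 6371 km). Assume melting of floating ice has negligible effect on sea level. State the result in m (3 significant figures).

The Arda floating ice tongue is floating and already displaces its own weight of water, so its melt adds essentially nothing to sea level.
Thuren: ice volume = 1.90×10^5 km² × 3010 m = 5.719×10^5 km³; 0.15 × 5.719×10^5 × (900/1001) = 7.713×10^4 km³ of water.
Feneg: 0.15 × 2360 Gt = 3.540×10^14 kg; dividing by ρ_w = 1001 kg m⁻³ gives 3.536×10^11 m³ of water.
Total added water ≈ 7.748×10^13 m³ over 3.66×10^14 m² → Δh = 0.212 m.

≈ 0.212 m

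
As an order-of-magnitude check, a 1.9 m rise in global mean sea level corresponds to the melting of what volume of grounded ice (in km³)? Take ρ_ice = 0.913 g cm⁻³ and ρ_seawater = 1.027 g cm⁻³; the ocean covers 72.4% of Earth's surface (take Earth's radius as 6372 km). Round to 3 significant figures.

Required water volume = Δh × A = 1.9 m × 3.69×10^14 m² = 7.019×10^14 m³ = 7.019×10^5 km³.
Ice volume = water volume × ρ_w/ρ_ice = 7.019×10^5 × 1027/913 = 7.90×10^5 km³.

≈ 7.90×10^5 km³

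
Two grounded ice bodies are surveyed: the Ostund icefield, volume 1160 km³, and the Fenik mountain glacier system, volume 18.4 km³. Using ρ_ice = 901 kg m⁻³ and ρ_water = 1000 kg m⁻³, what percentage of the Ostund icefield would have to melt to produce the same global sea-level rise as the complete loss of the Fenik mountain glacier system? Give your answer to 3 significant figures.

Equal sea-level rise means equal mass of meltwater, i.e. equal mass of ice lost.
Ice mass of Fenik: 1.658×10^13 kg; ice mass of Ostund: 1.045×10^15 kg.
Fraction required = 1.658×10^13 / 1.045×10^15 = 0.0159 → 1.59 %.

≈ 1.59 %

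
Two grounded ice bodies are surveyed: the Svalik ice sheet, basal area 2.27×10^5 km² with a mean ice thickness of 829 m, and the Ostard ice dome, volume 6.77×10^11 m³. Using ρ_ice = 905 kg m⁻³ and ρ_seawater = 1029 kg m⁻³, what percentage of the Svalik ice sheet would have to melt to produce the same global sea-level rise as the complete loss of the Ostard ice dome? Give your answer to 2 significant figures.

≈ 0.36 %

Equal sea-level rise means equal mass of meltwater, i.e. equal mass of ice lost.
Ice mass of Ostard: 6.127×10^14 kg; ice mass of Svalik: 1.703×10^17 kg.
Fraction required = 6.127×10^14 / 1.703×10^17 = 3.60×10^-3 → 0.36 %.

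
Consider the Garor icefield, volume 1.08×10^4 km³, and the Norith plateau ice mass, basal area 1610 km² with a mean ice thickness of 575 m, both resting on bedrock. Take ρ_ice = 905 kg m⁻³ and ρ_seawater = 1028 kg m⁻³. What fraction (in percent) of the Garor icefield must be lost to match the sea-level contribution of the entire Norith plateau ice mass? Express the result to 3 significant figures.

Equal sea-level rise means equal mass of meltwater, i.e. equal mass of ice lost.
Ice mass of Norith: 8.378×10^14 kg; ice mass of Garor: 9.774×10^15 kg.
Fraction required = 8.378×10^14 / 9.774×10^15 = 0.0857 → 8.57 %.

≈ 8.57 %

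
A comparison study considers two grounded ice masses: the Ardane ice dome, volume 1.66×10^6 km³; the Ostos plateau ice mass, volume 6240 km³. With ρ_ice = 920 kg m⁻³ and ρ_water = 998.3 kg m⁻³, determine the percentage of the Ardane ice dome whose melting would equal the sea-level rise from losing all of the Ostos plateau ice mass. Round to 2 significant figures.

≈ 0.38 %

Equal sea-level rise means equal mass of meltwater, i.e. equal mass of ice lost.
Ice mass of Ostos: 5.741×10^15 kg; ice mass of Ardane: 1.527×10^18 kg.
Fraction required = 5.741×10^15 / 1.527×10^18 = 3.76×10^-3 → 0.38 %.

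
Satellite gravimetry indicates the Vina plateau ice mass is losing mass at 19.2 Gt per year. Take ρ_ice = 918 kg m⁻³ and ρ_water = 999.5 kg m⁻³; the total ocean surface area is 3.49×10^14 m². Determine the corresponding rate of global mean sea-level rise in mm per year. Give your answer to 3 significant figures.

≈ 0.0550 mm/yr

ρ_w = 999.5 kg m⁻³. Annual water volume added = 19.2 Gt / ρ_w = 1.920×10^13 kg / 999.5 kg m⁻³ = 1.921×10^10 m³.
Δh per year = 1.921×10^10 / 3.49×10^14 = 5.50×10^-5 m = 0.0550 mm.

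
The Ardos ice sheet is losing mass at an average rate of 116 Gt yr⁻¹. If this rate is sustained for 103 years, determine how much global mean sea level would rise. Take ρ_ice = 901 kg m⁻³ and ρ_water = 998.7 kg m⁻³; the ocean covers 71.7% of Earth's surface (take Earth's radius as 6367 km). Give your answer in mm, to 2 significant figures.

≈ 33 mm

Total mass lost = 116 Gt/yr × 103 yr = 1.195×10^4 Gt = 1.195×10^16 kg.
ρ_w = 998.7 kg m⁻³, so water volume = 1.195×10^16 / 998.7 = 1.196×10^13 m³.
Δh = 1.196×10^13 / 3.65×10^14 = 0.0328 m = 33 mm.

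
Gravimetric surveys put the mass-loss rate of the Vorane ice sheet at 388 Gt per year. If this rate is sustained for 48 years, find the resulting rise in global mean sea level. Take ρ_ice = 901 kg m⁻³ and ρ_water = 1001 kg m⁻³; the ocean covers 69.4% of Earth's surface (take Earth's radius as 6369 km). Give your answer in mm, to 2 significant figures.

Total mass lost = 388 Gt/yr × 48 yr = 1.862×10^4 Gt = 1.862×10^16 kg.
ρ_w = 1001 kg m⁻³, so water volume = 1.862×10^16 / 1001 = 1.861×10^13 m³.
Δh = 1.861×10^13 / 3.54×10^14 = 0.0526 m = 53 mm.

≈ 53 mm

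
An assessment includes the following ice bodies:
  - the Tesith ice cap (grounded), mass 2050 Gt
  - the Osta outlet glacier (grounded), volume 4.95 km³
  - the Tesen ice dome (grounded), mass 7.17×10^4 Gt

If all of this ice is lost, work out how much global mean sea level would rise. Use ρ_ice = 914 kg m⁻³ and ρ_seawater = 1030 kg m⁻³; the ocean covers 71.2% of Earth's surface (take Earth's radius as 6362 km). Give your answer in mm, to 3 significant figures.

≈ 198 mm

Tesith: 2050 Gt = 2.050×10^15 kg; dividing by ρ_w = 1030 kg m⁻³ gives 1.990×10^12 m³ of water.
Osta: 4.95 km³ × (914/1030) = 4.393 km³ of water.
Tesen: 7.17×10^4 Gt = 7.170×10^16 kg; dividing by ρ_w = 1030 kg m⁻³ gives 6.961×10^13 m³ of water.
Total added water ≈ 7.161×10^13 m³ over 3.62×10^14 m² → Δh = 0.198 m = 198 mm.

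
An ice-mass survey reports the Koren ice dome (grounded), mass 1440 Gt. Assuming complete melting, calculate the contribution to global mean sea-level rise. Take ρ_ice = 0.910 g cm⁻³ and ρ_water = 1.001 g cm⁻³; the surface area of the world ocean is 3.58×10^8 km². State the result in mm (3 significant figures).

≈ 4.02 mm

Koren: 1440 Gt = 1.440×10^15 kg; dividing by ρ_w = 1.001 g cm⁻³ = 1001 kg m⁻³ gives 1.439×10^12 m³ of water.
Spread over 3.58×10^14 m² of ocean, Δh = 1.439×10^12 / 3.58×10^14 = 4.02×10^-3 m = 4.02 mm.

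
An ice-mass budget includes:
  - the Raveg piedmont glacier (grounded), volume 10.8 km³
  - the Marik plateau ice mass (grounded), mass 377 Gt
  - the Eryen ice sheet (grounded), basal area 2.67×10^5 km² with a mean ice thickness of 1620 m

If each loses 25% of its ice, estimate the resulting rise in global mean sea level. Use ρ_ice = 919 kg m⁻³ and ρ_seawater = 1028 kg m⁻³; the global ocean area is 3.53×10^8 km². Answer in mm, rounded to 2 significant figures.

≈ 270 mm

Raveg: 0.25 × 10.8 km³ × (919/1028) = 2.414 km³ of water.
Marik: 0.25 × 377 Gt = 9.425×10^13 kg; dividing by ρ_w = 1028 kg m⁻³ gives 9.168×10^10 m³ of water.
Eryen: ice volume = 2.67×10^5 km² × 1620 m = 4.325×10^5 km³; 0.25 × 4.325×10^5 × (919/1028) = 9.667×10^4 km³ of water.
Total added water ≈ 9.676×10^13 m³ over 3.53×10^14 m² → Δh = 0.274 m = 270 mm.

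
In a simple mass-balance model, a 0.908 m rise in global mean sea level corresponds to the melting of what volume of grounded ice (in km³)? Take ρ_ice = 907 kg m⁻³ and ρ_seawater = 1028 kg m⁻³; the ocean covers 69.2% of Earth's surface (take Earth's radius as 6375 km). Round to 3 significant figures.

Required water volume = Δh × A = 0.908 m × 3.53×10^14 m² = 3.209×10^14 m³ = 3.209×10^5 km³.
Ice volume = water volume × ρ_w/ρ_ice = 3.209×10^5 × 1028/907 = 3.64×10^5 km³.

≈ 3.64×10^5 km³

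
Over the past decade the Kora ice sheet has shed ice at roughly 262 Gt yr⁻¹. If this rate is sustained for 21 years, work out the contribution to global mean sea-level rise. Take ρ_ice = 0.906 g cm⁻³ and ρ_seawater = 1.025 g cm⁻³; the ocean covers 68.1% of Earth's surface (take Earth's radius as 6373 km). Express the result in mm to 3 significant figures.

≈ 15.4 mm

Total mass lost = 262 Gt/yr × 21 yr = 5502 Gt = 5.502×10^15 kg.
ρ_w = 1.025 g cm⁻³ = 1025 kg m⁻³, so water volume = 5.502×10^15 / 1025 = 5.368×10^12 m³.
Δh = 5.368×10^12 / 3.48×10^14 = 0.0154 m = 15.4 mm.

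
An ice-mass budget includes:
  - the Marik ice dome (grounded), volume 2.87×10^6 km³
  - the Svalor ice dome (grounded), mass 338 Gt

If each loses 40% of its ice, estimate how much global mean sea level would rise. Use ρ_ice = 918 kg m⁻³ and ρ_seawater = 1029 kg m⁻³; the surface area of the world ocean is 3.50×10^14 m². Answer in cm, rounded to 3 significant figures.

Marik: 0.4 × 2.87×10^6 km³ × (918/1029) = 1.024×10^6 km³ of water.
Svalor: 0.4 × 338 Gt = 1.352×10^14 kg; dividing by ρ_w = 1029 kg m⁻³ gives 1.314×10^11 m³ of water.
Total added water ≈ 1.024×10^15 m³ over 3.50×10^14 m² → Δh = 2.93 m = 293 cm.

≈ 293 cm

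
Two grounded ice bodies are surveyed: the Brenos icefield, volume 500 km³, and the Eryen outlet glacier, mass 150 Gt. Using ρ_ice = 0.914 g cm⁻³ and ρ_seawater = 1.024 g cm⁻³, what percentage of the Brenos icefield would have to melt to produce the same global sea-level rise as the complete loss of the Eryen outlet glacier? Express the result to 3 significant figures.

Equal sea-level rise means equal mass of meltwater, i.e. equal mass of ice lost.
Ice mass of Eryen: 1.500×10^14 kg; ice mass of Brenos: 4.570×10^14 kg.
Fraction required = 1.500×10^14 / 4.570×10^14 = 0.328 → 32.8 %.

≈ 32.8 %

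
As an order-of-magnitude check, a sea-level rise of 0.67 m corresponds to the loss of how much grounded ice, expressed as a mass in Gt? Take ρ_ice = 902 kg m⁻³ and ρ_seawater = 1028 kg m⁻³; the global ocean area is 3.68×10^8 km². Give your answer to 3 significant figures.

≈ 2.53×10^5 Gt

Required water volume = Δh × A = 0.67 m × 3.68×10^14 m² = 2.466×10^14 m³.
ρ_w = 1028 kg m⁻³, so the mass of water = 2.466×10^14 m³ × 1028 kg m⁻³ = 2.535×10^17 kg = 2.53×10^5 Gt (and the same mass of ice, by conservation).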